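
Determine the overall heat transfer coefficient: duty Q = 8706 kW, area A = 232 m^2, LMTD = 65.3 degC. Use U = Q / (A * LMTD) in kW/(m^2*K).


From Q = U*A*LMTD, U = Q / (A * LMTD)
U = 8706 / (232 * 65.3) = 8706 / 15149.6 = 0.5747

0.5747 kW/(m^2*K)


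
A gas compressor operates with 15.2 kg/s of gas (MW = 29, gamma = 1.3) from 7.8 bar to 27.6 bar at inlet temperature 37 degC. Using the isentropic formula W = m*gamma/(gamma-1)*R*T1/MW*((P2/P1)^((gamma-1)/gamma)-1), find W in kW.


Isentropic work: W = m*(gamma/(gamma-1))*(R*T1/MW)*((P2/P1)^((gamma-1)/gamma) - 1)
T1 = 37 + 273.15 = 310.15 K
Pressure ratio = 27.6 / 7.8 = 3.53846
Exponent = (1.3 - 1)/1.3 = 0.230769
(P2/P1)^exp - 1 = 3.53846^0.230769 - 1 = 0.338595
W = 15.2 * 1.3 / 0.3 * 8.314 * 310.15 / 29 * 0.338595 = 1983

1983 kW


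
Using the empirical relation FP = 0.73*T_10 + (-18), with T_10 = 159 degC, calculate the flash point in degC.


FP = 0.73 * 159 + (-18) = 98.07

98.07 degC


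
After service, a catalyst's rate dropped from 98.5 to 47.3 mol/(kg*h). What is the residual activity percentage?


Activity (%) = (rate_used / rate_fresh) * 100
rate_used = 47.3, rate_fresh = 98.5
= (47.3 / 98.5) * 100
= 0.4802 * 100 = 48.02

48.02 %


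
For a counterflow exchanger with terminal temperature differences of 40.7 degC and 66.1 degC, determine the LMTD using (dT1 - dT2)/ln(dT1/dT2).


LMTD = (dT1 - dT2) / ln(dT1/dT2)
= (40.7 - 66.1) / ln(40.7 / 66.1) = -25.4 / -0.484941 = 52.38

52.38 degC


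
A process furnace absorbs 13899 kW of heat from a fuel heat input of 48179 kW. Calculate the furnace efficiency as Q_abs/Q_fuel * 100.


Furnace efficiency = Q_absorbed / Q_fuel * 100
= 13899 / 48179 * 100 = 28.85

28.85 %


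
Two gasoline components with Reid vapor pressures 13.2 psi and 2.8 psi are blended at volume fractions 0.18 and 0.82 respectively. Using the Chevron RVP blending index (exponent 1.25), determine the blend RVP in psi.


Chevron index: RVP_blend = (sum xi*RVPi^1.25)^(1/1.25)
RVP^1.25 terms: 0.18 * 13.2^1.25 + 0.82 * 2.8^1.25 = 7.4989
RVP_blend = 7.4989^(1/1.25) = 5.012

5.012 psi


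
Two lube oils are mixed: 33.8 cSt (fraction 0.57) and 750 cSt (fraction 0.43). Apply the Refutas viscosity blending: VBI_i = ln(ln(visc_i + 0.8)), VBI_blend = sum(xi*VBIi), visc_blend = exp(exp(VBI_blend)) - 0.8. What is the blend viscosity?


Refutas method: VBN_i = 14.534*ln(ln(visc_i + 0.8)) + 10.975, blended linearly by mass fraction; since VBN is linear in VBI_i = ln(ln(visc_i + 0.8)) and the fractions sum to 1, blend VBI directly: visc = exp(exp(VBI_blend)) - 0.8
VBI_1 = ln(ln(33.8 + 0.8)) = 1.26521
VBI_2 = ln(ln(750 + 0.8)) = 1.89027
VBI_blend = 0.57 * 1.26521 + 0.43 * 1.89027 = 1.53399
visc_blend = exp(exp(1.53399)) - 0.8 = 102.4

102.4 cSt


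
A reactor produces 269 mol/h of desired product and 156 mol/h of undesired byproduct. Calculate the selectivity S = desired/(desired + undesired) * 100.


Selectivity = desired / (desired + undesired) * 100
Total products = 269 + 156 = 425 mol/h
S = 269 / 425 * 100
= 0.6329 * 100
= 63.29 %

63.29 %


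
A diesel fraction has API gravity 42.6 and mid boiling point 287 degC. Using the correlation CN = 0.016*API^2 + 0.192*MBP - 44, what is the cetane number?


CN = 0.016 * 42.6^2 + 0.192 * 287 - 44
CN = 29.03616 + 55.104 - 44 = 40.14016

40.14016


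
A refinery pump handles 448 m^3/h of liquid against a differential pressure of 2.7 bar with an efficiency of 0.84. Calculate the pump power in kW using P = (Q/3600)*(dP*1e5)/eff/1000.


Q = 448 / 3600 = 0.124444 m^3/s
P = 0.124444 * (2.7 * 1e5) / 0.84 / 1000 = 40.00

40.00 kW


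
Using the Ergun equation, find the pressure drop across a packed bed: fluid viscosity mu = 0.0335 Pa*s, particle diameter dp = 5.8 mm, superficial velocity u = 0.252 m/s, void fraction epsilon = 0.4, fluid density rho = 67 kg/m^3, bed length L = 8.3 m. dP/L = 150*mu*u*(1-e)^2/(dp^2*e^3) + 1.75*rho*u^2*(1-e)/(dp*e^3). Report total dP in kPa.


dp = 5.8 mm = 0.0058 m
Viscous term = 150*0.0335*0.252*(1-0.4)^2 / (0.0058^2*0.4^3) = 211740
Inertial term = 1.75*67*0.252^2*(1-0.4) / (0.0058*0.4^3) = 12035.3
dP/L = 211740 + 12035.3 = 223775 Pa/m
dP = 223775 * 8.3 / 1000 = 1857 kPa

1857 kPa


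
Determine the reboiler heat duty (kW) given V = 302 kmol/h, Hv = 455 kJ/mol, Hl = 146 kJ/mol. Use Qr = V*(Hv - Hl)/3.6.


Qr = 302 * (455 - 146) / 3.6 = 302 * 309 / 3.6 = 25920

25920 kW


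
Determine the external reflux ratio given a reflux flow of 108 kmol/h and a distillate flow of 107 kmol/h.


Reflux ratio definition: R = L / D (liquid returned / distillate withdrawn)
L = 108 kmol/h, D = 107 kmol/h
R = 108 / 107 = 1.009

1.009


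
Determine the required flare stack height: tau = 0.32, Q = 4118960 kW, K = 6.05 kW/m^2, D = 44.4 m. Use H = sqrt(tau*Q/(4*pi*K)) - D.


tau*Q/(4*pi*K) = 0.32 * 4118960 / (4 * pi * 6.05) = 17336.9
sqrt(17336.9) = 131.67
H = 131.67 - 44.4 = 87.27

87.27 m


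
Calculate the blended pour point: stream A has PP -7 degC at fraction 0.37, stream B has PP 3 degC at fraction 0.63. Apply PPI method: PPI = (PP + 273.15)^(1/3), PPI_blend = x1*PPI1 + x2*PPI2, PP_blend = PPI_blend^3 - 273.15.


PPI_1 = (-7 + 273.15)^(1/3) = 6.432436
PPI_2 = (3 + 273.15)^(1/3) = 6.512009
PPI_blend = 0.37 * 6.432436 + 0.63 * 6.512009 = 6.482567
PP_blend = 6.482567^3 - 273.15 = 272.4213 - 273.15 = -0.73

-0.73 degC


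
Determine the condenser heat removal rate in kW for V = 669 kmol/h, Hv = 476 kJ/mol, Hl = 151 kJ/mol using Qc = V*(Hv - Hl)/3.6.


Qc = 669 * (476 - 151) / 3.6 = 669 * 325 / 3.6 = 60400

60400 kW


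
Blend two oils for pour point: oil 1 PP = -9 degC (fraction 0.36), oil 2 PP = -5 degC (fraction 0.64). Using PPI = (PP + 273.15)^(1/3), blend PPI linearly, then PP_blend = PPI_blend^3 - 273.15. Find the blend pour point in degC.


PPI_1 = (-9 + 273.15)^(1/3) = 6.416283
PPI_2 = (-5 + 273.15)^(1/3) = 6.448508
PPI_blend = 0.36 * 6.416283 + 0.64 * 6.448508 = 6.436907
PP_blend = 6.436907^3 - 273.15 = 266.7053 - 273.15 = -6.44

-6.44 degC


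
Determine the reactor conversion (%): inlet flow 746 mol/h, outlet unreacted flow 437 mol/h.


X = (F_in - F_out) / F_in * 100
Moles reacted = 746 - 437 = 309
X = 309 / 746 * 100
= 0.4142 * 100
= 41.42 %

41.42 %


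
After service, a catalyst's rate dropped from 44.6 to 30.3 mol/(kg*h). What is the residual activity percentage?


Activity (%) = (rate_used / rate_fresh) * 100
rate_used = 30.3, rate_fresh = 44.6
= (30.3 / 44.6) * 100
= 0.6794 * 100 = 67.94

67.94 %


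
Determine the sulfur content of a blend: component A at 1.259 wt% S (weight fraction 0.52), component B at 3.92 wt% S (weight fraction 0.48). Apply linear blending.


Linear sulfur blending: S_blend = x1*S1 + x2*S2
Contribution 1: 0.52 * 1.259 = 0.65468 wt%
Contribution 2: 0.48 * 3.92 = 1.8816 wt%
S_blend = 0.65468 + 1.8816 = 2.53628

2.53628 wt%


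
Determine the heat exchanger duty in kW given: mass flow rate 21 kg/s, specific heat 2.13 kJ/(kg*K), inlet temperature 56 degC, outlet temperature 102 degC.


Q = m_dot * cp * delta_T
delta_T = 102 - 56 = 46 K
Q = 21 * 2.13 * 46
= 44.73 * 46
= 2057.58 kW

2057.58 kW


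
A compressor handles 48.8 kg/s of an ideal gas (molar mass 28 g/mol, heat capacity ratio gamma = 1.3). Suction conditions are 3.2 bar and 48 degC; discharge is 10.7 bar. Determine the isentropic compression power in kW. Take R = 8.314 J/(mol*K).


Isentropic work: W = m*(gamma/(gamma-1))*(R*T1/MW)*((P2/P1)^((gamma-1)/gamma) - 1)
T1 = 48 + 273.15 = 321.15 K
Pressure ratio = 10.7 / 3.2 = 3.34375
Exponent = (1.3 - 1)/1.3 = 0.230769
(P2/P1)^exp - 1 = 3.34375^0.230769 - 1 = 0.321225
W = 48.8 * 1.3 / 0.3 * 8.314 * 321.15 / 28 * 0.321225 = 6478

6478 kW


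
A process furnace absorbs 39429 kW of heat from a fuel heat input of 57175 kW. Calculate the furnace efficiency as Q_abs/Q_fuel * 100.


Furnace efficiency = Q_absorbed / Q_fuel * 100
= 39429 / 57175 * 100 = 68.96

68.96 %


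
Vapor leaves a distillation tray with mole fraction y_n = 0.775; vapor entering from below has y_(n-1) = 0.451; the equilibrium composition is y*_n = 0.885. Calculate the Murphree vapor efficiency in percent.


Murphree vapor efficiency: EMV = (y_n - y_(n-1)) / (y*_n - y_(n-1)) * 100
EMV = (0.775 - 0.451) / (0.885 - 0.451) * 100 = 0.324 / 0.434 * 100 = 74.65

74.65 %


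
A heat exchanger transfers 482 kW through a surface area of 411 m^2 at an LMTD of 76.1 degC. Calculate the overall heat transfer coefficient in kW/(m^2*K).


From Q = U*A*LMTD, U = Q / (A * LMTD)
U = 482 / (411 * 76.1) = 482 / 31277.1 = 0.01541

0.01541 kW/(m^2*K)


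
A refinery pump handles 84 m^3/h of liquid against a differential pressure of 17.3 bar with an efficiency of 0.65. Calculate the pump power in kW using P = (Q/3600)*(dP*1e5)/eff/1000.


Q = 84 / 3600 = 0.0233333 m^3/s
P = 0.0233333 * (17.3 * 1e5) / 0.65 / 1000 = 62.10

62.10 kW


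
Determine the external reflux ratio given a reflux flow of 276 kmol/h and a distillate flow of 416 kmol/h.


Reflux ratio definition: R = L / D (liquid returned / distillate withdrawn)
L = 276 kmol/h, D = 416 kmol/h
R = 276 / 416 = 0.6635

0.6635


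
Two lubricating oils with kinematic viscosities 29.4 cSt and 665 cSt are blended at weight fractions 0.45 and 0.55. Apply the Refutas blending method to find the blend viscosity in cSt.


Refutas method: VBN_i = 14.534*ln(ln(visc_i + 0.8)) + 10.975, blended linearly by mass fraction; since VBN is linear in VBI_i = ln(ln(visc_i + 0.8)) and the fractions sum to 1, blend VBI directly: visc = exp(exp(VBI_blend)) - 0.8
VBI_1 = ln(ln(29.4 + 0.8)) = 1.22608
VBI_2 = ln(ln(665 + 0.8)) = 1.87195
VBI_blend = 0.45 * 1.22608 + 0.55 * 1.87195 = 1.58131
visc_blend = exp(exp(1.58131)) - 0.8 = 128.4

128.4 cSt


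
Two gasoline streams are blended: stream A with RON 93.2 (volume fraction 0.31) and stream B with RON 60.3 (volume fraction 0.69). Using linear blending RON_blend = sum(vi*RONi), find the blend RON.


Linear blending: RON_blend = sum(vi * RONi)
Contribution 1: 0.31 * 93.2 = 28.892
Contribution 2: 0.69 * 60.3 = 41.607
RON_blend = 28.892 + 41.607 = 70.499

70.499


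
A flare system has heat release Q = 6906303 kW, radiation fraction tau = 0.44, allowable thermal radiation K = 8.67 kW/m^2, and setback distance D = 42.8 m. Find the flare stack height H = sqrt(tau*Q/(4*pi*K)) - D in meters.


tau*Q/(4*pi*K) = 0.44 * 6906303 / (4 * pi * 8.67) = 27891.3
sqrt(27891.3) = 167.007
H = 167.007 - 42.8 = 124.2

124.2 m


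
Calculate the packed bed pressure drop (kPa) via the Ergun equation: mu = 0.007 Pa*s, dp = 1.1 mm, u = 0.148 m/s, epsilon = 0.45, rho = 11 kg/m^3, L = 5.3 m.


dp = 1.1 mm = 0.0011 m
Viscous term = 150*0.007*0.148*(1-0.45)^2 / (0.0011^2*0.45^3) = 426337
Inertial term = 1.75*11*0.148^2*(1-0.45) / (0.0011*0.45^3) = 2313.59
dP/L = 426337 + 2313.59 = 428651 Pa/m
dP = 428651 * 5.3 / 1000 = 2272 kPa

2272 kPa


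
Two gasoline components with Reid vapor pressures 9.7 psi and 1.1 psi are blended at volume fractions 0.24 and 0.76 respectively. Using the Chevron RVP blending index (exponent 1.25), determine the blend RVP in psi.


Chevron index: RVP_blend = (sum xi*RVPi^1.25)^(1/1.25)
RVP^1.25 terms: 0.24 * 9.7^1.25 + 0.76 * 1.1^1.25 = 4.96459
RVP_blend = 4.96459^(1/1.25) = 3.603

3.603 psi


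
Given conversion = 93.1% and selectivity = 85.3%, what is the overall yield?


Overall yield = conversion (%) * selectivity (%) / 100
Conversion = 93.1%, Selectivity = 85.3%
Y = 93.1 * 85.3 / 100
= 79.4143 %

79.4143 %


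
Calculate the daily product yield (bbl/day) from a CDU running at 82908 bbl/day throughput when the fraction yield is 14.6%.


Crude throughput = 82908 bbl/day
Fraction yield = 14.6%
yield = throughput * fraction / 100
yield = 82908 * 14.6 / 100 = 12104.568

12104.568 bbl/day


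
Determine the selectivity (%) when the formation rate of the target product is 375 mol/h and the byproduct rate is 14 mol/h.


Selectivity = desired / (desired + undesired) * 100
Total products = 375 + 14 = 389 mol/h
S = 375 / 389 * 100
= 0.9640 * 100
= 96.40 %

96.40 %


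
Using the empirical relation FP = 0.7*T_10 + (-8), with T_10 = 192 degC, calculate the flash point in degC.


FP = 0.7 * 192 + (-8) = 126.4

126.4 degC


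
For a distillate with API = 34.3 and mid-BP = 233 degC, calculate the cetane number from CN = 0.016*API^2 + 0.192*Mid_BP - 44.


CN = 0.016 * 34.3^2 + 0.192 * 233 - 44
CN = 18.82384 + 44.736 - 44 = 19.55984

19.55984


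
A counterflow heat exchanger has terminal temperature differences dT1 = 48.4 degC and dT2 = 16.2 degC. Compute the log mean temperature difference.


LMTD = (dT1 - dT2) / ln(dT1/dT2)
= (48.4 - 16.2) / ln(48.4 / 16.2) = 32.2 / 1.09449 = 29.42

29.42 degC


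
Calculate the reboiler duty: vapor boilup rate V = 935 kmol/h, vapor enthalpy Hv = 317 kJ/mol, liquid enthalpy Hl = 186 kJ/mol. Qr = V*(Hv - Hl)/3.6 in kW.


Qr = 935 * (317 - 186) / 3.6 = 935 * 131 / 3.6 = 34020

34020 kW


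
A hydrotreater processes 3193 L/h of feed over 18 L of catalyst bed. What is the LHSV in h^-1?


LHSV = volumetric feed rate / catalyst volume
= 3193 L/h / 18 L
= 177.4 h^-1

177.4 h^-1


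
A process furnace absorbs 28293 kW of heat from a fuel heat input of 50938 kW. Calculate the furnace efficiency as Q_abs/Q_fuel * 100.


Furnace efficiency = Q_absorbed / Q_fuel * 100
= 28293 / 50938 * 100 = 55.54

55.54 %


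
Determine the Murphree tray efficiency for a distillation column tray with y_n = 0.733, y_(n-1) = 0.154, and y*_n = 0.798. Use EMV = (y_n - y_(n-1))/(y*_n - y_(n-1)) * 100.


Murphree vapor efficiency: EMV = (y_n - y_(n-1)) / (y*_n - y_(n-1)) * 100
EMV = (0.733 - 0.154) / (0.798 - 0.154) * 100 = 0.579 / 0.644 * 100 = 89.91

89.91 %


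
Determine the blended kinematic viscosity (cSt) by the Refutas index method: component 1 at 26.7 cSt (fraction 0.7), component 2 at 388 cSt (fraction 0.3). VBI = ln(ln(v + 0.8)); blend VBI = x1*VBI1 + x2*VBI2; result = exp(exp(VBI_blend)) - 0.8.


Refutas method: VBN_i = 14.534*ln(ln(visc_i + 0.8)) + 10.975, blended linearly by mass fraction; since VBN is linear in VBI_i = ln(ln(visc_i + 0.8)) and the fractions sum to 1, blend VBI directly: visc = exp(exp(VBI_blend)) - 0.8
VBI_1 = ln(ln(26.7 + 0.8)) = 1.19821
VBI_2 = ln(ln(388 + 0.8)) = 1.78558
VBI_blend = 0.7 * 1.19821 + 0.3 * 1.78558 = 1.37442
visc_blend = exp(exp(1.37442)) - 0.8 = 51.28

51.28 cSt


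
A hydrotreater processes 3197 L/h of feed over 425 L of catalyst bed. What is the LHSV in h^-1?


LHSV = volumetric feed rate / catalyst volume
= 3197 L/h / 425 L
= 7.522 h^-1

7.522 h^-1


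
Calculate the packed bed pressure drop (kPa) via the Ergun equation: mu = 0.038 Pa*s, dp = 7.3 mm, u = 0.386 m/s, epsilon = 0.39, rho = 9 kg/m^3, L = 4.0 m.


dp = 7.3 mm = 0.0073 m
Viscous term = 150*0.038*0.386*(1-0.39)^2 / (0.0073^2*0.39^3) = 258990
Inertial term = 1.75*9*0.386^2*(1-0.39) / (0.0073*0.39^3) = 3305.74
dP/L = 258990 + 3305.74 = 262296 Pa/m
dP = 262296 * 4.0 / 1000 = 1049 kPa

1049 kPa


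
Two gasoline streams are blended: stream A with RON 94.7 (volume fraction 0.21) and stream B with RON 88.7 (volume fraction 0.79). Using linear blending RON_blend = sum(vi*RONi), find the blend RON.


Linear blending: RON_blend = sum(vi * RONi)
Contribution 1: 0.21 * 94.7 = 19.887
Contribution 2: 0.79 * 88.7 = 70.073
RON_blend = 19.887 + 70.073 = 89.96

89.96


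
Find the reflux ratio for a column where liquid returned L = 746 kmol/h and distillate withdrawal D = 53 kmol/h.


Reflux ratio definition: R = L / D (liquid returned / distillate withdrawn)
L = 746 kmol/h, D = 53 kmol/h
R = 746 / 53 = 14.08

14.08


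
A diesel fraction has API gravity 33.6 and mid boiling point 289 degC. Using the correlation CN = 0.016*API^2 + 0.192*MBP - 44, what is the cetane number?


CN = 0.016 * 33.6^2 + 0.192 * 289 - 44
CN = 18.06336 + 55.488 - 44 = 29.55136

29.55136


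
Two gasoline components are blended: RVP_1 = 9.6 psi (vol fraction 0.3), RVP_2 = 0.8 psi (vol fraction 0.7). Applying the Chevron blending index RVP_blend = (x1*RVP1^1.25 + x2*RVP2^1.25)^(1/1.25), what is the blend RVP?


Chevron index: RVP_blend = (sum xi*RVPi^1.25)^(1/1.25)
RVP^1.25 terms: 0.3 * 9.6^1.25 + 0.7 * 0.8^1.25 = 5.59906
RVP_blend = 5.59906^(1/1.25) = 3.967

3.967 psi


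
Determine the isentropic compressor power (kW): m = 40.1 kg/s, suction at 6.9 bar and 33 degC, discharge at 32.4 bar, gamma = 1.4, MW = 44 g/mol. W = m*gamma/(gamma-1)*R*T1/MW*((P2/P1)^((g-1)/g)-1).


Isentropic work: W = m*(gamma/(gamma-1))*(R*T1/MW)*((P2/P1)^((gamma-1)/gamma) - 1)
T1 = 33 + 273.15 = 306.15 K
Pressure ratio = 32.4 / 6.9 = 4.69565
Exponent = (1.4 - 1)/1.4 = 0.285714
(P2/P1)^exp - 1 = 4.69565^0.285714 - 1 = 0.555654
W = 40.1 * 1.4 / 0.4 * 8.314 * 306.15 / 44 * 0.555654 = 4511

4511 kW


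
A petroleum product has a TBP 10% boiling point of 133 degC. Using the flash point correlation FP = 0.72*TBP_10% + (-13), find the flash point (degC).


FP = 0.72 * 133 + (-13) = 82.76

82.76 degC


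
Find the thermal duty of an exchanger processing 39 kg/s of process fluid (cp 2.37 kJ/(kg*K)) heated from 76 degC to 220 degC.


Q = m_dot * cp * delta_T
delta_T = 220 - 76 = 144 K
Q = 39 * 2.37 * 144
= 92.43 * 144
= 13309.92 kW

13309.92 kW


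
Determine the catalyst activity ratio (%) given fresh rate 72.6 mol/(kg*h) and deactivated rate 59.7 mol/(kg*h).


Activity (%) = (rate_used / rate_fresh) * 100
rate_used = 59.7, rate_fresh = 72.6
= (59.7 / 72.6) * 100
= 0.8223 * 100 = 82.23

82.23 %


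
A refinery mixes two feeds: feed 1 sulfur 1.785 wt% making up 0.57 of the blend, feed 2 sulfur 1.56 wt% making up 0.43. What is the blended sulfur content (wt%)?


Linear sulfur blending: S_blend = x1*S1 + x2*S2
Contribution 1: 0.57 * 1.785 = 1.01745 wt%
Contribution 2: 0.43 * 1.56 = 0.6708 wt%
S_blend = 1.01745 + 0.6708 = 1.68825

1.68825 wt%


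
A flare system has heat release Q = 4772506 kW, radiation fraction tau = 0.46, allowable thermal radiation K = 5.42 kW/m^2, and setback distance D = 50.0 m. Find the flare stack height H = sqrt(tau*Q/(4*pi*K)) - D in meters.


tau*Q/(4*pi*K) = 0.46 * 4772506 / (4 * pi * 5.42) = 32232.6
sqrt(32232.6) = 179.534
H = 179.534 - 50.0 = 129.5

129.5 m


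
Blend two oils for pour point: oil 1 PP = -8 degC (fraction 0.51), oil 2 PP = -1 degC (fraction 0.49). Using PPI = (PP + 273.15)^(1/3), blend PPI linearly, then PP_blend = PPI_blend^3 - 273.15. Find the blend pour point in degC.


PPI_1 = (-8 + 273.15)^(1/3) = 6.42437
PPI_2 = (-1 + 273.15)^(1/3) = 6.480414
PPI_blend = 0.51 * 6.42437 + 0.49 * 6.480414 = 6.451832
PP_blend = 6.451832^3 - 273.15 = 268.5648 - 273.15 = -4.59

-4.59 degC


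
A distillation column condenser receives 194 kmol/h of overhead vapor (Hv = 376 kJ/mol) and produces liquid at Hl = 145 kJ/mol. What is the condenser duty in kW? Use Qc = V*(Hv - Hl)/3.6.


Qc = 194 * (376 - 145) / 3.6 = 194 * 231 / 3.6 = 12450

12450 kW


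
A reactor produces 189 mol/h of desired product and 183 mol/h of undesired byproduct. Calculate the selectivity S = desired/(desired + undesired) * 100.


Selectivity = desired / (desired + undesired) * 100
Total products = 189 + 183 = 372 mol/h
S = 189 / 372 * 100
= 0.5081 * 100
= 50.81 %

50.81 %


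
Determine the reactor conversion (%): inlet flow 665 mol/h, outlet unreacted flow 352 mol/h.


X = (F_in - F_out) / F_in * 100
Moles reacted = 665 - 352 = 313
X = 313 / 665 * 100
= 0.4707 * 100
= 47.07 %

47.07 %


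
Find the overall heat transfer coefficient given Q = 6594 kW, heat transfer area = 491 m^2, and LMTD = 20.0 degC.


From Q = U*A*LMTD, U = Q / (A * LMTD)
U = 6594 / (491 * 20.0) = 6594 / 9820 = 0.6715

0.6715 kW/(m^2*K)


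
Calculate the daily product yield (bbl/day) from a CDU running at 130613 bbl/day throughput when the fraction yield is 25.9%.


Crude throughput = 130613 bbl/day
Fraction yield = 25.9%
yield = throughput * fraction / 100
yield = 130613 * 25.9 / 100 = 33828.767

33828.767 bbl/day


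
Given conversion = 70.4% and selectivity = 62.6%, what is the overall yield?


Overall yield = conversion (%) * selectivity (%) / 100
Conversion = 70.4%, Selectivity = 62.6%
Y = 70.4 * 62.6 / 100
= 44.0704 %

44.0704 %


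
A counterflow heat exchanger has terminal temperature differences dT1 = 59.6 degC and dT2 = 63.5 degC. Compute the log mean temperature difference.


LMTD = (dT1 - dT2) / ln(dT1/dT2)
= (59.6 - 63.5) / ln(59.6 / 63.5) = -3.9 / -0.0633843 = 61.53

61.53 degC


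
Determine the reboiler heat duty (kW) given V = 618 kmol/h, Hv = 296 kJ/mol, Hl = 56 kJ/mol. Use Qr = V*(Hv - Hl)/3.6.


Qr = 618 * (296 - 56) / 3.6 = 618 * 240 / 3.6 = 41200

41200 kW


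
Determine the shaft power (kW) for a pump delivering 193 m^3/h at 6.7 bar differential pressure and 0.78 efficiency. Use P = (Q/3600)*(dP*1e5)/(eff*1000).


Q = 193 / 3600 = 0.0536111 m^3/s
P = 0.0536111 * (6.7 * 1e5) / 0.78 / 1000 = 46.05

46.05 kW


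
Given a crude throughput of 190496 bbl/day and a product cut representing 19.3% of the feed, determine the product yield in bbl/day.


Crude throughput = 190496 bbl/day
Fraction yield = 19.3%
yield = throughput * fraction / 100
yield = 190496 * 19.3 / 100 = 36765.728

36765.728 bbl/day


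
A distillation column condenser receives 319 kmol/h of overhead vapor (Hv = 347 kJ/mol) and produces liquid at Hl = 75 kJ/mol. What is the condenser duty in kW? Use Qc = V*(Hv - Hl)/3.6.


Qc = 319 * (347 - 75) / 3.6 = 319 * 272 / 3.6 = 24100

24100 kW


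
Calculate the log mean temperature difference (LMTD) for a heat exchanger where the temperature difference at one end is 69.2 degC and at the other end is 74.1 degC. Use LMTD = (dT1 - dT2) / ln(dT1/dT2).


LMTD = (dT1 - dT2) / ln(dT1/dT2)
= (69.2 - 74.1) / ln(69.2 / 74.1) = -4.9 / -0.0684147 = 71.62

71.62 degC


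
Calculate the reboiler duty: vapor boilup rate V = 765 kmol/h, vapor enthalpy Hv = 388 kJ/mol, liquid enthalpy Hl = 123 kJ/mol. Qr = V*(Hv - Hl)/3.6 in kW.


Qr = 765 * (388 - 123) / 3.6 = 765 * 265 / 3.6 = 56310

56310 kW


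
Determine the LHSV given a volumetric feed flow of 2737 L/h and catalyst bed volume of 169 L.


LHSV = volumetric feed rate / catalyst volume
= 2737 L/h / 169 L
= 16.20 h^-1

16.20 h^-1


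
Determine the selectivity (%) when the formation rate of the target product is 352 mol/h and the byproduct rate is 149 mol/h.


Selectivity = desired / (desired + undesired) * 100
Total products = 352 + 149 = 501 mol/h
S = 352 / 501 * 100
= 0.7026 * 100
= 70.26 %

70.26 %


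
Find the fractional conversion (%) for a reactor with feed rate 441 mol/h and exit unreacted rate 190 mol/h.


X = (F_in - F_out) / F_in * 100
Moles reacted = 441 - 190 = 251
X = 251 / 441 * 100
= 0.5692 * 100
= 56.92 %

56.92 %


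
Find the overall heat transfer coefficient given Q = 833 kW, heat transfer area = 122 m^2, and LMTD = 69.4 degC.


From Q = U*A*LMTD, U = Q / (A * LMTD)
U = 833 / (122 * 69.4) = 833 / 8466.8 = 0.09838

0.09838 kW/(m^2*K)


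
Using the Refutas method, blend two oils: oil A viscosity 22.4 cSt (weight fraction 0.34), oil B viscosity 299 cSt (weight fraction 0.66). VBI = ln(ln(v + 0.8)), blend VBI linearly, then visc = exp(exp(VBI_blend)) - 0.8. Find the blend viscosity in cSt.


Refutas method: VBN_i = 14.534*ln(ln(visc_i + 0.8)) + 10.975, blended linearly by mass fraction; since VBN is linear in VBI_i = ln(ln(visc_i + 0.8)) and the fractions sum to 1, blend VBI directly: visc = exp(exp(VBI_blend)) - 0.8
VBI_1 = ln(ln(22.4 + 0.8)) = 1.14554
VBI_2 = ln(ln(299 + 0.8)) = 1.74101
VBI_blend = 0.34 * 1.14554 + 0.66 * 1.74101 = 1.53855
visc_blend = exp(exp(1.53855)) - 0.8 = 104.6

104.6 cSt


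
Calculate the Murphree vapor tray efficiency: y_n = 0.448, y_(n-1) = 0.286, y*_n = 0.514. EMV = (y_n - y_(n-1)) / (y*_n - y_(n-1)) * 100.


Murphree vapor efficiency: EMV = (y_n - y_(n-1)) / (y*_n - y_(n-1)) * 100
EMV = (0.448 - 0.286) / (0.514 - 0.286) * 100 = 0.162 / 0.228 * 100 = 71.05

71.05 %


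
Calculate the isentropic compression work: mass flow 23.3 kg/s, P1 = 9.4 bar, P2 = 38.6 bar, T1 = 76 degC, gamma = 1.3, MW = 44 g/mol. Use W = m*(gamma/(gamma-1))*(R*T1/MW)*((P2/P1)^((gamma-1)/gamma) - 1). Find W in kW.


Isentropic work: W = m*(gamma/(gamma-1))*(R*T1/MW)*((P2/P1)^((gamma-1)/gamma) - 1)
T1 = 76 + 273.15 = 349.15 K
Pressure ratio = 38.6 / 9.4 = 4.10638
Exponent = (1.3 - 1)/1.3 = 0.230769
(P2/P1)^exp - 1 = 4.10638^0.230769 - 1 = 0.385375
W = 23.3 * 1.3 / 0.3 * 8.314 * 349.15 / 44 * 0.385375 = 2567

2567 kW


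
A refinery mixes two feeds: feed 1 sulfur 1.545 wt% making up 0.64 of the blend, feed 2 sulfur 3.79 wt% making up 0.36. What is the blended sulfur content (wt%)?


Linear sulfur blending: S_blend = x1*S1 + x2*S2
Contribution 1: 0.64 * 1.545 = 0.9888 wt%
Contribution 2: 0.36 * 3.79 = 1.3644 wt%
S_blend = 0.9888 + 1.3644 = 2.3532

2.3532 wt%


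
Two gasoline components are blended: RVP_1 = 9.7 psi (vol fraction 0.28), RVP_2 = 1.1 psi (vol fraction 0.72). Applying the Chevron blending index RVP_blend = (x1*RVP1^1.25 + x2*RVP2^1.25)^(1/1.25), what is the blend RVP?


Chevron index: RVP_blend = (sum xi*RVPi^1.25)^(1/1.25)
RVP^1.25 terms: 0.28 * 9.7^1.25 + 0.72 * 1.1^1.25 = 5.60427
RVP_blend = 5.60427^(1/1.25) = 3.970

3.970 psi


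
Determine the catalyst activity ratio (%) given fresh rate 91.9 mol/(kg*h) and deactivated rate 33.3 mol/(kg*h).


Activity (%) = (rate_used / rate_fresh) * 100
rate_used = 33.3, rate_fresh = 91.9
= (33.3 / 91.9) * 100
= 0.3624 * 100 = 36.24

36.24 %


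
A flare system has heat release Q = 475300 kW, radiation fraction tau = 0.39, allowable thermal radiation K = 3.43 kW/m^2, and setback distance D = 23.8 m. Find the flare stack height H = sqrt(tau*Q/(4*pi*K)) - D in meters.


tau*Q/(4*pi*K) = 0.39 * 475300 / (4 * pi * 3.43) = 4300.59
sqrt(4300.59) = 65.5789
H = 65.5789 - 23.8 = 41.78

41.78 m


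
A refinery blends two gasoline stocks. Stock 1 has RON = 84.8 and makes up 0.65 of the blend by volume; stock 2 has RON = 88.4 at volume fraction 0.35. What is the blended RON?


Linear blending: RON_blend = sum(vi * RONi)
Contribution 1: 0.65 * 84.8 = 55.12
Contribution 2: 0.35 * 88.4 = 30.94
RON_blend = 55.12 + 30.94 = 86.06

86.06


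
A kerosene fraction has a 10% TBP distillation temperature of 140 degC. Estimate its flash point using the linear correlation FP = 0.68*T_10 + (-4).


FP = 0.68 * 140 + (-4) = 91.2

91.2 degC


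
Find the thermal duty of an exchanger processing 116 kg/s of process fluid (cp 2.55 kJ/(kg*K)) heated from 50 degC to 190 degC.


Q = m_dot * cp * delta_T
delta_T = 190 - 50 = 140 K
Q = 116 * 2.55 * 140
= 295.8 * 140
= 41412 kW

41412 kW


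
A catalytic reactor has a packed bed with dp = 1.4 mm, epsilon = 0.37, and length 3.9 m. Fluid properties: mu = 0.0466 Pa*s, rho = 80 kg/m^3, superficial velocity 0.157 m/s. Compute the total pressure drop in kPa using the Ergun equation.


dp = 1.4 mm = 0.0014 m
Viscous term = 150*0.0466*0.157*(1-0.37)^2 / (0.0014^2*0.37^3) = 4387290
Inertial term = 1.75*80*0.157^2*(1-0.37) / (0.0014*0.37^3) = 30657.4
dP/L = 4387290 + 30657.4 = 4417950 Pa/m
dP = 4417950 * 3.9 / 1000 = 17230 kPa

17230 kPa


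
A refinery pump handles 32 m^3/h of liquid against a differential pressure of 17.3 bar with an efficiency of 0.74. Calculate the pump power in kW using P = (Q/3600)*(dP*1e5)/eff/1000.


Q = 32 / 3600 = 0.00888889 m^3/s
P = 0.00888889 * (17.3 * 1e5) / 0.74 / 1000 = 20.78

20.78 kW


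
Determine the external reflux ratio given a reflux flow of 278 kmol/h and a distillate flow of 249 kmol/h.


Reflux ratio definition: R = L / D (liquid returned / distillate withdrawn)
L = 278 kmol/h, D = 249 kmol/h
R = 278 / 249 = 1.116

1.116


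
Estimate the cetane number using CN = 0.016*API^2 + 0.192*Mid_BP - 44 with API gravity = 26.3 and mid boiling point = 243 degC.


CN = 0.016 * 26.3^2 + 0.192 * 243 - 44
CN = 11.06704 + 46.656 - 44 = 13.72304

13.72304


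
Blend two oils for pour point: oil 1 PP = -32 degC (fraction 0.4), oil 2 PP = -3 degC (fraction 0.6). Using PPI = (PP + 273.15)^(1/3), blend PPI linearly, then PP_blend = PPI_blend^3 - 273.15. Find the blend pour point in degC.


PPI_1 = (-32 + 273.15)^(1/3) = 6.224375
PPI_2 = (-3 + 273.15)^(1/3) = 6.464501
PPI_blend = 0.4 * 6.224375 + 0.6 * 6.464501 = 6.368451
PP_blend = 6.368451^3 - 273.15 = 258.2863 - 273.15 = -14.86

-14.86 degC


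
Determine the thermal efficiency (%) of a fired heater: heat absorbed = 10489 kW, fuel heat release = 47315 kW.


Furnace efficiency = Q_absorbed / Q_fuel * 100
= 10489 / 47315 * 100 = 22.17

22.17 %


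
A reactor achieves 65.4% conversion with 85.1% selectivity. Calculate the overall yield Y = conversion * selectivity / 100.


Overall yield = conversion (%) * selectivity (%) / 100
Conversion = 65.4%, Selectivity = 85.1%
Y = 65.4 * 85.1 / 100
= 55.6554 %

55.6554 %


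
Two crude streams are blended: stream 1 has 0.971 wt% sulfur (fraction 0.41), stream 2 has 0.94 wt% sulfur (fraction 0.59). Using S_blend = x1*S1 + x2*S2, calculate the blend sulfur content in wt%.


Linear sulfur blending: S_blend = x1*S1 + x2*S2
Contribution 1: 0.41 * 0.971 = 0.39811 wt%
Contribution 2: 0.59 * 0.94 = 0.5546 wt%
S_blend = 0.39811 + 0.5546 = 0.95271

0.95271 wt%


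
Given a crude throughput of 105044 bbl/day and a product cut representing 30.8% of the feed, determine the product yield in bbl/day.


Crude throughput = 105044 bbl/day
Fraction yield = 30.8%
yield = throughput * fraction / 100
yield = 105044 * 30.8 / 100 = 32353.552

32353.552 bbl/day


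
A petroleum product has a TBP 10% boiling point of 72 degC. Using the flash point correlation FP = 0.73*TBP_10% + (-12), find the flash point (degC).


FP = 0.73 * 72 + (-12) = 40.56

40.56 degC


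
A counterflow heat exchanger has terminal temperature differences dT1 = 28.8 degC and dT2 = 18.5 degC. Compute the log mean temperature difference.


LMTD = (dT1 - dT2) / ln(dT1/dT2)
= (28.8 - 18.5) / ln(28.8 / 18.5) = 10.3 / 0.442605 = 23.27

23.27 degC


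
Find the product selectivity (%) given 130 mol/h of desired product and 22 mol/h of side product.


Selectivity = desired / (desired + undesired) * 100
Total products = 130 + 22 = 152 mol/h
S = 130 / 152 * 100
= 0.8553 * 100
= 85.53 %

85.53 %


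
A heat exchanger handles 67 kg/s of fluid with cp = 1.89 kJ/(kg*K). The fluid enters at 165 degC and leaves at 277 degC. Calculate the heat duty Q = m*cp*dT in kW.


Q = m_dot * cp * delta_T
delta_T = 277 - 165 = 112 K
Q = 67 * 1.89 * 112
= 126.63 * 112
= 14182.56 kW

14182.56 kW


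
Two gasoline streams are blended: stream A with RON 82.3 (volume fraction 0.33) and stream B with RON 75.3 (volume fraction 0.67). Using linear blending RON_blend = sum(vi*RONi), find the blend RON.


Linear blending: RON_blend = sum(vi * RONi)
Contribution 1: 0.33 * 82.3 = 27.159
Contribution 2: 0.67 * 75.3 = 50.451
RON_blend = 27.159 + 50.451 = 77.61

77.61


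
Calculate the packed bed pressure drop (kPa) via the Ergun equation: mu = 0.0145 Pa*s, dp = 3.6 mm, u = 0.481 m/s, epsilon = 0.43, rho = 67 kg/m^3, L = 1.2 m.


dp = 3.6 mm = 0.0036 m
Viscous term = 150*0.0145*0.481*(1-0.43)^2 / (0.0036^2*0.43^3) = 329871
Inertial term = 1.75*67*0.481^2*(1-0.43) / (0.0036*0.43^3) = 54021.9
dP/L = 329871 + 54021.9 = 383893 Pa/m
dP = 383893 * 1.2 / 1000 = 460.7 kPa

460.7 kPa


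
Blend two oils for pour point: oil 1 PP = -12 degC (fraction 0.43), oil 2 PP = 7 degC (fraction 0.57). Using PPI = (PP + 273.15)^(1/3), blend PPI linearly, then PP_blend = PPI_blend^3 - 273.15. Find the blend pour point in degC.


PPI_1 = (-12 + 273.15)^(1/3) = 6.391901
PPI_2 = (7 + 273.15)^(1/3) = 6.543301
PPI_blend = 0.43 * 6.391901 + 0.57 * 6.543301 = 6.478199
PP_blend = 6.478199^3 - 273.15 = 271.871 - 273.15 = -1.28

-1.28 degC


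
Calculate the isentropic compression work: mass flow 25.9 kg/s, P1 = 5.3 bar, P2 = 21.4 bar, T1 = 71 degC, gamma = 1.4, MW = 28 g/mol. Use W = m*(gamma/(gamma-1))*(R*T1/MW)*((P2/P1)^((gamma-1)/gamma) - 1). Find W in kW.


Isentropic work: W = m*(gamma/(gamma-1))*(R*T1/MW)*((P2/P1)^((gamma-1)/gamma) - 1)
T1 = 71 + 273.15 = 344.15 K
Pressure ratio = 21.4 / 5.3 = 4.03774
Exponent = (1.4 - 1)/1.4 = 0.285714
(P2/P1)^exp - 1 = 4.03774^0.285714 - 1 = 0.489986
W = 25.9 * 1.4 / 0.4 * 8.314 * 344.15 / 28 * 0.489986 = 4539

4539 kW


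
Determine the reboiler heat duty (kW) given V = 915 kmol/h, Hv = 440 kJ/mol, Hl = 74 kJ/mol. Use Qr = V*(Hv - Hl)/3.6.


Qr = 915 * (440 - 74) / 3.6 = 915 * 366 / 3.6 = 93020

93020 kW


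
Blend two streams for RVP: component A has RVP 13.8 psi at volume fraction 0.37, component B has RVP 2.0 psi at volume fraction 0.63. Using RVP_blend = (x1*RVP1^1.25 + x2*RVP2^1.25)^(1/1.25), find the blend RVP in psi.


Chevron index: RVP_blend = (sum xi*RVPi^1.25)^(1/1.25)
RVP^1.25 terms: 0.37 * 13.8^1.25 + 0.63 * 2.0^1.25 = 11.3397
RVP_blend = 11.3397^(1/1.25) = 6.977

6.977 psi


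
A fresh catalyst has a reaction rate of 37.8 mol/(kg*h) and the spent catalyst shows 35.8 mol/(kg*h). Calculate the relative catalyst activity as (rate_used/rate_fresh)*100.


Activity (%) = (rate_used / rate_fresh) * 100
rate_used = 35.8, rate_fresh = 37.8
= (35.8 / 37.8) * 100
= 0.9471 * 100 = 94.71

94.71 %


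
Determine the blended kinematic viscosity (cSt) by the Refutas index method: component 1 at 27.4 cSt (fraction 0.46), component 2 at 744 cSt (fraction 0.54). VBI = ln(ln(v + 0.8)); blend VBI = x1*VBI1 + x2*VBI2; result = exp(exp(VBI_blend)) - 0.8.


Refutas method: VBN_i = 14.534*ln(ln(visc_i + 0.8)) + 10.975, blended linearly by mass fraction; since VBN is linear in VBI_i = ln(ln(visc_i + 0.8)) and the fractions sum to 1, blend VBI directly: visc = exp(exp(VBI_blend)) - 0.8
VBI_1 = ln(ln(27.4 + 0.8)) = 1.20577
VBI_2 = ln(ln(744 + 0.8)) = 1.88905
VBI_blend = 0.46 * 1.20577 + 0.54 * 1.88905 = 1.57474
visc_blend = exp(exp(1.57474)) - 0.8 = 124.3

124.3 cSt


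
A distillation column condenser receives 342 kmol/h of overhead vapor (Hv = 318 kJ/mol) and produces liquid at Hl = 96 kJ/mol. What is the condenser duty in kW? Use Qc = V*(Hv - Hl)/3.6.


Qc = 342 * (318 - 96) / 3.6 = 342 * 222 / 3.6 = 21090

21090 kW


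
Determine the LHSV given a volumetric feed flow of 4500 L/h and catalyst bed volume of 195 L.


LHSV = volumetric feed rate / catalyst volume
= 4500 L/h / 195 L
= 23.08 h^-1

23.08 h^-1


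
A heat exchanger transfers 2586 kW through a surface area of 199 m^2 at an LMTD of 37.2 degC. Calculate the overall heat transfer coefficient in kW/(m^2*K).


From Q = U*A*LMTD, U = Q / (A * LMTD)
U = 2586 / (199 * 37.2) = 2586 / 7402.8 = 0.3493

0.3493 kW/(m^2*K)


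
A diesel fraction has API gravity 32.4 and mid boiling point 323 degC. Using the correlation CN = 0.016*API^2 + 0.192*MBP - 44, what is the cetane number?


CN = 0.016 * 32.4^2 + 0.192 * 323 - 44
CN = 16.79616 + 62.016 - 44 = 34.81216

34.81216


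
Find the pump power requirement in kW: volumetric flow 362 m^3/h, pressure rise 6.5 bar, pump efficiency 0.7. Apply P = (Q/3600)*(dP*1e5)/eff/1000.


Q = 362 / 3600 = 0.100556 m^3/s
P = 0.100556 * (6.5 * 1e5) / 0.7 / 1000 = 93.37

93.37 kW


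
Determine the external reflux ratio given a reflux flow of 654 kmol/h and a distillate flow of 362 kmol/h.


Reflux ratio definition: R = L / D (liquid returned / distillate withdrawn)
L = 654 kmol/h, D = 362 kmol/h
R = 654 / 362 = 1.807

1.807


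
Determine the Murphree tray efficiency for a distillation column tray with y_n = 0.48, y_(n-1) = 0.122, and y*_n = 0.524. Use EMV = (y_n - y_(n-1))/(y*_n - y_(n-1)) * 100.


Murphree vapor efficiency: EMV = (y_n - y_(n-1)) / (y*_n - y_(n-1)) * 100
EMV = (0.48 - 0.122) / (0.524 - 0.122) * 100 = 0.358 / 0.402 * 100 = 89.05

89.05 %


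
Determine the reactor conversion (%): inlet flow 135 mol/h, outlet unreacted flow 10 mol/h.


X = (F_in - F_out) / F_in * 100
Moles reacted = 135 - 10 = 125
X = 125 / 135 * 100
= 0.9259 * 100
= 92.59 %

92.59 %


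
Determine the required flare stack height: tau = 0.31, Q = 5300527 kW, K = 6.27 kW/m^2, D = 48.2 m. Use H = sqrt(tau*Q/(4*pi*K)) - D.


tau*Q/(4*pi*K) = 0.31 * 5300527 / (4 * pi * 6.27) = 20854.7
sqrt(20854.7) = 144.412
H = 144.412 - 48.2 = 96.21

96.21 m


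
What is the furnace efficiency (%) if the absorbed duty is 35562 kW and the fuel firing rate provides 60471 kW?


Furnace efficiency = Q_absorbed / Q_fuel * 100
= 35562 / 60471 * 100 = 58.81

58.81 %


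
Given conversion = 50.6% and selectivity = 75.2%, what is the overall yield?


Overall yield = conversion (%) * selectivity (%) / 100
Conversion = 50.6%, Selectivity = 75.2%
Y = 50.6 * 75.2 / 100
= 38.0512 %

38.0512 %


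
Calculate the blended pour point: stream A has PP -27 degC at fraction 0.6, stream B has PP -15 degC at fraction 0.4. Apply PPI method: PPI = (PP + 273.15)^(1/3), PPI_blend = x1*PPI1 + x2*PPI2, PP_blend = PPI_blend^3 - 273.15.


PPI_1 = (-27 + 273.15)^(1/3) = 6.2671
PPI_2 = (-15 + 273.15)^(1/3) = 6.36733
PPI_blend = 0.6 * 6.2671 + 0.4 * 6.36733 = 6.307192
PP_blend = 6.307192^3 - 273.15 = 250.9043 - 273.15 = -22.25

-22.25 degC


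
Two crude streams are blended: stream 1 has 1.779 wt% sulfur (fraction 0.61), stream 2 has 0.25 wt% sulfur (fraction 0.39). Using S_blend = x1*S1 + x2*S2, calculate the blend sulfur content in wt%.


Linear sulfur blending: S_blend = x1*S1 + x2*S2
Contribution 1: 0.61 * 1.779 = 1.08519 wt%
Contribution 2: 0.39 * 0.25 = 0.0975 wt%
S_blend = 1.08519 + 0.0975 = 1.18269

1.18269 wt%


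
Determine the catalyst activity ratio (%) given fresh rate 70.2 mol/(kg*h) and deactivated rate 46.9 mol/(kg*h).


Activity (%) = (rate_used / rate_fresh) * 100
rate_used = 46.9, rate_fresh = 70.2
= (46.9 / 70.2) * 100
= 0.6681 * 100 = 66.81

66.81 %


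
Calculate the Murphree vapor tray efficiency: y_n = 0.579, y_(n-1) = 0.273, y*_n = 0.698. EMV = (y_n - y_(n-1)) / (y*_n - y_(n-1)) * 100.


Murphree vapor efficiency: EMV = (y_n - y_(n-1)) / (y*_n - y_(n-1)) * 100
EMV = (0.579 - 0.273) / (0.698 - 0.273) * 100 = 0.306 / 0.425 * 100 = 72.00

72.00 %


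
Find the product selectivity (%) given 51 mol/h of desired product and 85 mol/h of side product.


Selectivity = desired / (desired + undesired) * 100
Total products = 51 + 85 = 136 mol/h
S = 51 / 136 * 100
= 0.3750 * 100
= 37.50 %

37.50 %


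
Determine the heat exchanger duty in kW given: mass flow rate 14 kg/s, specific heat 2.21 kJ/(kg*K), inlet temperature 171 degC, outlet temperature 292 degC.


Q = m_dot * cp * delta_T
delta_T = 292 - 171 = 121 K
Q = 14 * 2.21 * 121
= 30.94 * 121
= 3743.74 kW

3743.74 kW


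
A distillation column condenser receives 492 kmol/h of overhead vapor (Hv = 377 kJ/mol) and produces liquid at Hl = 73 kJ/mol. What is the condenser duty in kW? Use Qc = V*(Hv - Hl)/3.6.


Qc = 492 * (377 - 73) / 3.6 = 492 * 304 / 3.6 = 41550

41550 kW


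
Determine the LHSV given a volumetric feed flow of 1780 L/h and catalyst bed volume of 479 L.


LHSV = volumetric feed rate / catalyst volume
= 1780 L/h / 479 L
= 3.716 h^-1

3.716 h^-1


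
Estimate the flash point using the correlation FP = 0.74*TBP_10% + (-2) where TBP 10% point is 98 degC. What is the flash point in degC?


FP = 0.74 * 98 + (-2) = 70.52

70.52 degC


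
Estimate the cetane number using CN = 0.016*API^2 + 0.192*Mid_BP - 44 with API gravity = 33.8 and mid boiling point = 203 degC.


CN = 0.016 * 33.8^2 + 0.192 * 203 - 44
CN = 18.27904 + 38.976 - 44 = 13.25504

13.25504


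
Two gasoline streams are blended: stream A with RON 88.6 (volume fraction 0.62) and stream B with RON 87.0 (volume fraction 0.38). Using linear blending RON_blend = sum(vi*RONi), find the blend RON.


Linear blending: RON_blend = sum(vi * RONi)
Contribution 1: 0.62 * 88.6 = 54.932
Contribution 2: 0.38 * 87.0 = 33.06
RON_blend = 54.932 + 33.06 = 87.992

87.992
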